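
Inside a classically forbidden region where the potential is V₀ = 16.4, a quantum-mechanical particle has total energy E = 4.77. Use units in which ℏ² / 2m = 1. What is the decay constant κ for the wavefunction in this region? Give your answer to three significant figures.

κ = 3.41

Since E < V₀ the TISE in this region is ψ'' = κ²ψ with κ = √(2m(V₀ − E))/ℏ.
κ = √(2 × 0.5 × 11.63) = 3.410.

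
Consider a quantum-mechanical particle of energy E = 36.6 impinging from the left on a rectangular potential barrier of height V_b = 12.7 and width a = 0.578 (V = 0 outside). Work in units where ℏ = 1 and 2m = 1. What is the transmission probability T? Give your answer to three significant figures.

Above the barrier the interior wavenumber is k₂ = √(2m(E − V_b))/ℏ = 4.889, giving phase k₂a = 2.826.
Matching at both interfaces gives T⁻¹ = 1 + V_b² sin²(k₂a) / [4E(E − V_b)] = 1.004, hence T = 0.996.

T = 0.996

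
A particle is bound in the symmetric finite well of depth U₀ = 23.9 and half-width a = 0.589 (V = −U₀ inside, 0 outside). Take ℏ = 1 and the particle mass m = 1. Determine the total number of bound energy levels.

N = 3

Define the well-strength parameter z₀ = (a/ℏ)√(2mU₀) = 0.589 × √(2·1·23.9) = 4.072.
A new bound state (alternating even/odd) appears each time z₀ passes a multiple of π/2, so N = ⌊2z₀/π⌋ + 1 = ⌊2.592⌋ + 1 = 3.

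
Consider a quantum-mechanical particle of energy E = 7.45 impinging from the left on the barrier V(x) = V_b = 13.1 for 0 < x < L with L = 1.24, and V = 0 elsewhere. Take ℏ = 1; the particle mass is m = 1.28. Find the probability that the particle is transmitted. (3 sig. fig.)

T = 0.000314

E < V_b: inside the barrier ψ ∝ e^{±κx} with κ = √(2m(V_b − E))/ℏ = 3.803.
κL = 4.716, sinh(κL) = 55.85.
Matching ψ, ψ′ at both faces gives T = [1 + V_b² sinh²(κL) / (4E(V_b − E))]⁻¹ = 1/3180 = 0.000314.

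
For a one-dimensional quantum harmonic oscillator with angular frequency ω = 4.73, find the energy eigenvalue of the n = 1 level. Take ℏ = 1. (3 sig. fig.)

The oscillator eigenvalues are E_n = ℏω(n + ½), so E_1 = 4.73 × 1.5 = 7.095.

E = 7.10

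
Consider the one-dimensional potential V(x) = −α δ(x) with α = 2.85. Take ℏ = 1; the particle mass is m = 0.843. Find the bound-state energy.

E = -3.42

For x ≠ 0 the bound state is ψ ∝ e^{−κ|x|}; integrating the TISE across the delta gives the cusp condition 2κ = 2mα/ℏ², so κ = 2.403.
Then E = −ℏ²κ²/(2m) = −mα²/(2ℏ²) = -3.424.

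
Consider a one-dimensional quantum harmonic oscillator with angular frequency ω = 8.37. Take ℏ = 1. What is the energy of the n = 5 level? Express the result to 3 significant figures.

The oscillator eigenvalues are E_n = ℏω(n + ½), so E_5 = 8.37 × 5.5 = 46.04.

E = 46.0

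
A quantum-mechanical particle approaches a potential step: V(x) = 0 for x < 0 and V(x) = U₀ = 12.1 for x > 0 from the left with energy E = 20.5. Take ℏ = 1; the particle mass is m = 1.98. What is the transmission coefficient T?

T = 0.952

The wavenumbers are k₁ = √(2mE)/ℏ = 9.010 on the left and k₂ = √(2m(E − U₀))/ℏ = 5.767 on the right.
Matching ψ and ψ′ at x = 0 gives r = (k₁ − k₂)/(k₁ + k₂), so R = r² = 0.04815 and T = 1 − R = 0.9519.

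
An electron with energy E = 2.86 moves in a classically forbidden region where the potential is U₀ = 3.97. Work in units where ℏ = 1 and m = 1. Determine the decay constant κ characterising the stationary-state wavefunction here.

Since E < U₀ the TISE in this region is ψ'' = κ²ψ with κ = √(2m(U₀ − E))/ℏ.
κ = √(2 × 1 × 1.11) = 1.490.

κ = 1.49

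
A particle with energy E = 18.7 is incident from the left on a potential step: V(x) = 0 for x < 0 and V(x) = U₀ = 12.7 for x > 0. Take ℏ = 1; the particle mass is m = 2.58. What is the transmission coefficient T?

T = 0.923

On each side the TISE gives plane waves with k = √(2m(E − V))/ℏ: k₁ = √(2·2.58·18.7) = 9.823, k₂ = √(2·2.58·6) = 5.564.
Continuity of ψ and ψ′ at the step yields the reflection amplitude r = (k₁ − k₂)/(k₁ + k₂) = 0.2768; thus R = |r|² = 0.07661, T = 0.9234.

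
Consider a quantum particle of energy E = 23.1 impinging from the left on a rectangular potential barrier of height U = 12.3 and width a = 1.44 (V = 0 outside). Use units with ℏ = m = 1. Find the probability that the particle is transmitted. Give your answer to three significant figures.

T = 0.977

E > U: inside the barrier k₂ = √(2m(E − U))/ℏ = 4.648, k₂a = 6.693.
T = [1 + U² sin²(k₂a) / (4E(E − U))]⁻¹ = 1/1.024 = 0.977.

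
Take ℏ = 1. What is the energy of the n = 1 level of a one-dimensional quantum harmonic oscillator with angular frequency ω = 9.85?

Using E_n = (n + ½)ℏω: E_1 = 1.5 × 9.85 = 14.78.

E = 14.8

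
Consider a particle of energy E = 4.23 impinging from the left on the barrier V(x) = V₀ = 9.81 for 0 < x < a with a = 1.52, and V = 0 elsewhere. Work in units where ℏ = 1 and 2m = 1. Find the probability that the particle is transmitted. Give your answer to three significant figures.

T = 0.00298

Since E < V₀ the interior solution is evanescent with decay constant κ = √(2m(V₀ − E))/ℏ = 2.362.
κa = 3.591, sinh(κa) = 18.11.
Matching ψ, ψ′ at both faces gives T = [1 + V₀² sinh²(κa) / (4E(V₀ − E))]⁻¹ = 1/335.4 = 0.00298.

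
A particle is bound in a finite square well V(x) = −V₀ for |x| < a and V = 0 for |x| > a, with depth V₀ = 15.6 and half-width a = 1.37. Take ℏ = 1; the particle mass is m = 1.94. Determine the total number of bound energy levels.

The dimensionless depth is z₀ = a√(2mV₀)/ℏ = 1.37 × √(60.53) = 10.66.
The even/odd transcendental equations gain one root per π/2 in z₀, giving N = 1 + ⌊2z₀/π⌋ = 1 + ⌊6.785⌋ = 7.

N = 7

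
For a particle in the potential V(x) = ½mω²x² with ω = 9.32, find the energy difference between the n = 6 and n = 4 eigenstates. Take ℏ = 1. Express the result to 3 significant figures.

ΔE = 18.6

E_n = ℏω(n + ½), so ΔE = (6 − 4) ℏω = 2 × 9.32 = 18.64.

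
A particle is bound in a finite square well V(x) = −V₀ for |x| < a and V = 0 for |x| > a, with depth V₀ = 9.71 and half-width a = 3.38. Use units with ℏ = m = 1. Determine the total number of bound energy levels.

N = 10

Define the well-strength parameter z₀ = (a/ℏ)√(2mV₀) = 3.38 × √(2·1·9.71) = 14.90.
The even/odd transcendental equations gain one root per π/2 in z₀, giving N = 1 + ⌊2z₀/π⌋ = 1 + ⌊9.482⌋ = 10.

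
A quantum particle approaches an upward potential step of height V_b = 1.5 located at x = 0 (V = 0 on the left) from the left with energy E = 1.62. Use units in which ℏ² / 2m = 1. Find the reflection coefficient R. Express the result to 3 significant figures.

The wavenumbers are k₁ = √(2mE)/ℏ = 1.273 on the left and k₂ = √(2m(E − V_b))/ℏ = 0.3464 on the right.
Matching ψ and ψ′ at x = 0 gives r = (k₁ − k₂)/(k₁ + k₂), so R = r² = 0.3273 and T = 1 − R = 0.6727.

R = 0.327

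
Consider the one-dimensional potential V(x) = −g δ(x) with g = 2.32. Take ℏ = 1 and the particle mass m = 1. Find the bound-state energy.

E = -2.69

The bound state is ψ(x) = √κ e^{−κ|x|}. The derivative jump ψ'(0⁺) − ψ'(0⁻) = −(2mg/ℏ²)ψ(0) fixes κ = mg/ℏ² = 2.320.
Then E = −ℏ²κ²/(2m) = −mg²/(2ℏ²) = -2.691.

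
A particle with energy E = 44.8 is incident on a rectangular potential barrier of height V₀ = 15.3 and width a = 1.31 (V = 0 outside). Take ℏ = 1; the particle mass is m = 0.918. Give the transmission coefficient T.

T = 0.998

Above the barrier the interior wavenumber is k₂ = √(2m(E − V₀))/ℏ = 7.359, giving phase k₂a = 9.641.
Matching at both interfaces gives T⁻¹ = 1 + V₀² sin²(k₂a) / [4E(E − V₀)] = 1.002, hence T = 0.998.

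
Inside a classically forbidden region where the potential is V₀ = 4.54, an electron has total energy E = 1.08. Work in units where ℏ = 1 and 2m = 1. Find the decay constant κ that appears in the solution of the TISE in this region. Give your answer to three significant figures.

Since E < V₀ the TISE in this region is ψ'' = κ²ψ with κ = √(2m(V₀ − E))/ℏ.
κ = √(2 × 0.5 × 3.46) = 1.860.

κ = 1.86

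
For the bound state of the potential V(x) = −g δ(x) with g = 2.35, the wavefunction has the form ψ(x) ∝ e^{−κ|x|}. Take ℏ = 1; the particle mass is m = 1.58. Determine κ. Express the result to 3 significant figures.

κ = 3.71

Integrating the TISE across x = 0 gives the cusp condition ψ'(0⁺) − ψ'(0⁻) = −(2mg/ℏ²)ψ(0).
With ψ ∝ e^{−κ|x|} this yields −2κ = −2mg/ℏ², so κ = mg/ℏ² = 3.713.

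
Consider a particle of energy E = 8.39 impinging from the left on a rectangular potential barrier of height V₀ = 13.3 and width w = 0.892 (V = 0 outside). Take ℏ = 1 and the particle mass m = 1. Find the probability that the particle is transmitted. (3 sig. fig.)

T = 0.0138

E < V₀: inside the barrier ψ ∝ e^{±κx} with κ = √(2m(V₀ − E))/ℏ = 3.134.
κw = 2.795, sinh(κw) = 8.153.
The exact tunnelling result is T⁻¹ = 1 + V₀² sinh²(κw) / [4E(V₀ − E)] = 72.35, so T = 0.0138.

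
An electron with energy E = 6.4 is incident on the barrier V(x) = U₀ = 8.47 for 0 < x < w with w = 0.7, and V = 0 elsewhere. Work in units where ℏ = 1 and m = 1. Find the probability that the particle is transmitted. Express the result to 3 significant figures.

E < U₀: inside the barrier ψ ∝ e^{±κx} with κ = √(2m(U₀ − E))/ℏ = 2.035.
κw = 1.424, sinh(κw) = 1.957.
Matching ψ, ψ′ at both faces gives T = [1 + U₀² sinh²(κw) / (4E(U₀ − E))]⁻¹ = 1/6.185 = 0.162.

T = 0.162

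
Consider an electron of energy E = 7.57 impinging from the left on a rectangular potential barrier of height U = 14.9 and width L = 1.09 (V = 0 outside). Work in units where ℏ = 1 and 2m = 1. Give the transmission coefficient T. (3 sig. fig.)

Since E < U the interior solution is evanescent with decay constant κ = √(2m(U − E))/ℏ = 2.707.
κL = 2.951, sinh(κL) = 9.537.
Matching ψ, ψ′ at both faces gives T = [1 + U² sinh²(κL) / (4E(U − E))]⁻¹ = 1/91.98 = 0.0109.

T = 0.0109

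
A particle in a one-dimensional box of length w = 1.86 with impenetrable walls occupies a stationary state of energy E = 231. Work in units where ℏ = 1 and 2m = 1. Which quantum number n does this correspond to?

For an infinite well E_n = n²π²ℏ²/(2mw²), so n = (w/πℏ)√(2mE).
n = (1.86/π) × √(2 × 0.5 × 231) = 8.998 → n = 9.

n = 9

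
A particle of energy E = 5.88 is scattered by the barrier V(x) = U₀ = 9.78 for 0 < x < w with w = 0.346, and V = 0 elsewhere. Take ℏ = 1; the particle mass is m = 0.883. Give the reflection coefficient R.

E < U₀: inside the barrier ψ ∝ e^{±κx} with κ = √(2m(U₀ − E))/ℏ = 2.624.
κw = 0.9080, sinh(κw) = 1.038.
The exact tunnelling result is T⁻¹ = 1 + U₀² sinh²(κw) / [4E(U₀ − E)] = 2.124, so T = 0.471.
R = 1 − T = 0.529.

R = 0.529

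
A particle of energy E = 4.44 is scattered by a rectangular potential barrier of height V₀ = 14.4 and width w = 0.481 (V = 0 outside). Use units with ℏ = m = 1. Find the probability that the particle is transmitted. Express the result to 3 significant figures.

E < V₀: inside the barrier ψ ∝ e^{±κx} with κ = √(2m(V₀ − E))/ℏ = 4.463.
κw = 2.147, sinh(κw) = 4.220.
The exact tunnelling result is T⁻¹ = 1 + V₀² sinh²(κw) / [4E(V₀ − E)] = 21.88, so T = 0.0457.

T = 0.0457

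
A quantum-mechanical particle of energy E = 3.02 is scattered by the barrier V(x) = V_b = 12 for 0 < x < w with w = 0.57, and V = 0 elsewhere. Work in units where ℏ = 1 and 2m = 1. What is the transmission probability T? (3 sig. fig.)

Since E < V_b the interior solution is evanescent with decay constant κ = √(2m(V_b − E))/ℏ = 2.997.
κw = 1.708, sinh(κw) = 2.669.
The exact tunnelling result is T⁻¹ = 1 + V_b² sinh²(κw) / [4E(V_b − E)] = 10.45, so T = 0.0957.

T = 0.0957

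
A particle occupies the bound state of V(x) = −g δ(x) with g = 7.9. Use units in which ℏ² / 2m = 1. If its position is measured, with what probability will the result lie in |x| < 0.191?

The normalised bound state is ψ = √κ e^{−κ|x|} with κ = mg/ℏ² = 3.950.
P(|x| < d) = ∫_{−d}^{d} κ e^{−2κ|x|} dx = 1 − e^{−2κd} = 1 − e^{−1.509} = 0.7788.

P = 0.779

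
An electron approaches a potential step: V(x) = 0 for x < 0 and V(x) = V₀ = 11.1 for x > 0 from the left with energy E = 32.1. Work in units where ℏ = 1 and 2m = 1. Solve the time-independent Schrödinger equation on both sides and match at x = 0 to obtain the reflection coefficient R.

The wavenumbers are k₁ = √(2mE)/ℏ = 5.666 on the left and k₂ = √(2m(E − V₀))/ℏ = 4.583 on the right.
Matching ψ and ψ′ at x = 0 gives r = (k₁ − k₂)/(k₁ + k₂), so R = r² = 0.01117 and T = 1 − R = 0.9888.

R = 0.0112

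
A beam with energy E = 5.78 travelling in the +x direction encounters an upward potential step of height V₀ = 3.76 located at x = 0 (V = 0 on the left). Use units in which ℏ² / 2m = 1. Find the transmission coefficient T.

The wavenumbers are k₁ = √(2mE)/ℏ = 2.404 on the left and k₂ = √(2m(E − V₀))/ℏ = 1.421 on the right.
Matching ψ and ψ′ at x = 0 gives r = (k₁ − k₂)/(k₁ + k₂), so R = r² = 0.06602 and T = 1 − R = 0.9340.

T = 0.934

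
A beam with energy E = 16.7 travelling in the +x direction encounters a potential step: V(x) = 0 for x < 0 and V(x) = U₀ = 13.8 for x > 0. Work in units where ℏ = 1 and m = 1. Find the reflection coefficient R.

R = 0.170

On each side the TISE gives plane waves with k = √(2m(E − V))/ℏ: k₁ = √(2·1·16.7) = 5.779, k₂ = √(2·1·2.9) = 2.408.
Continuity of ψ and ψ′ at the step yields the reflection amplitude r = (k₁ − k₂)/(k₁ + k₂) = 0.4117; thus R = |r|² = 0.1695, T = 0.8305.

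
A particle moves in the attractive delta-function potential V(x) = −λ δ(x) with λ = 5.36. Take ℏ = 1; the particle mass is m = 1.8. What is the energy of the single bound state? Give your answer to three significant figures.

E = -25.9

For x ≠ 0 the bound state is ψ ∝ e^{−κ|x|}; integrating the TISE across the delta gives the cusp condition 2κ = 2mλ/ℏ², so κ = 9.648.
Then E = −ℏ²κ²/(2m) = −mλ²/(2ℏ²) = -25.86.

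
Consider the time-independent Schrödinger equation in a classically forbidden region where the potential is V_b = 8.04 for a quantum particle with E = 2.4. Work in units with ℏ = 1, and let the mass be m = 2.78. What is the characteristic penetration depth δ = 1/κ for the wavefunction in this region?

Since E < V_b the TISE in this region is ψ'' = κ²ψ with κ = √(2m(V_b − E))/ℏ.
κ = √(2 × 2.78 × 5.64) = 5.600. The penetration depth is δ = 1/κ = 0.179.

δ = 0.179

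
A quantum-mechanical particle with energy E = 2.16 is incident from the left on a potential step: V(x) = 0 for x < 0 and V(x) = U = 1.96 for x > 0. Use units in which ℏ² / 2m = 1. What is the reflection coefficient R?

R = 0.285

On each side the TISE gives plane waves with k = √(2m(E − V))/ℏ: k₁ = √(2·½·2.16) = 1.470, k₂ = √(2·½·0.2) = 0.4472.
Matching ψ and ψ′ at x = 0 gives r = (k₁ − k₂)/(k₁ + k₂), so R = r² = 0.2845 and T = 1 − R = 0.7155.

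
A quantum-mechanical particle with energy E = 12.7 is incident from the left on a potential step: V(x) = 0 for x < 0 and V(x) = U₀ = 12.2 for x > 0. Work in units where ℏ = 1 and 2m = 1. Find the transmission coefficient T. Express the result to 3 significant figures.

The wavenumbers are k₁ = √(2mE)/ℏ = 3.564 on the left and k₂ = √(2m(E − U₀))/ℏ = 0.7071 on the right.
Continuity of ψ and ψ′ at the step yields the reflection amplitude r = (k₁ − k₂)/(k₁ + k₂) = 0.6689; thus R = |r|² = 0.4474, T = 0.5526.

T = 0.553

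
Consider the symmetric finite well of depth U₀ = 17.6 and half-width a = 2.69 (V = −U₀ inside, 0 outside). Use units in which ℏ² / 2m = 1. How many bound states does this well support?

N = 8

The dimensionless depth is z₀ = a√(2mU₀)/ℏ = 2.69 × √(17.60) = 11.29.
A new bound state (alternating even/odd) appears each time z₀ passes a multiple of π/2, so N = ⌊2z₀/π⌋ + 1 = ⌊7.184⌋ + 1 = 8.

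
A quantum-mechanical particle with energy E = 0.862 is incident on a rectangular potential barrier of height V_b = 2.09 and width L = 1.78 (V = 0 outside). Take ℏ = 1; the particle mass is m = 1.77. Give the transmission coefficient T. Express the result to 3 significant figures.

Since E < V_b the interior solution is evanescent with decay constant κ = √(2m(V_b − E))/ℏ = 2.085.
κL = 3.711, sinh(κL) = 20.44.
Matching ψ, ψ′ at both faces gives T = [1 + V_b² sinh²(κL) / (4E(V_b − E))]⁻¹ = 1/432.0 = 0.00231.

T = 0.00231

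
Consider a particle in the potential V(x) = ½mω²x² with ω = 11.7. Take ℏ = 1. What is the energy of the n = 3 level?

Using E_n = (n + ½)ℏω: E_3 = 3.5 × 11.7 = 40.95.

E = 41.0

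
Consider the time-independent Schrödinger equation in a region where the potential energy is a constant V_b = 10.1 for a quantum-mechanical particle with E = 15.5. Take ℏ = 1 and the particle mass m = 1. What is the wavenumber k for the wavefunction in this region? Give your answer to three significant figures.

k = 3.29

With E > V_b the solution is oscillatory, ψ ∝ e^{±ikx} with k = √(2m(E − V_b))/ℏ.
k = √(2 × 1 × 5.4) = 3.286.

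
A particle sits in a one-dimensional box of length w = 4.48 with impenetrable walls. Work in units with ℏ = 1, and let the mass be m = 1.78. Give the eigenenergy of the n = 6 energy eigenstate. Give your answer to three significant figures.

E = 4.97

The infinite-well eigenfunctions ψ_n = √(2/w) sin(nπx/w) vanish at both walls, giving E_n = n²π²ℏ²/(2mw²).
E_6 = 6² × π² / (2 × 1.78 × 4.48²) = 4.973.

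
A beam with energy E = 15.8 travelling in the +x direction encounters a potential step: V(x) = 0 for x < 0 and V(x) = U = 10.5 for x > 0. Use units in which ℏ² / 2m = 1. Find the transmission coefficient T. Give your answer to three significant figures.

The wavenumbers are k₁ = √(2mE)/ℏ = 3.975 on the left and k₂ = √(2m(E − U))/ℏ = 2.302 on the right.
Continuity of ψ and ψ′ at the step yields the reflection amplitude r = (k₁ − k₂)/(k₁ + k₂) = 0.2665; thus R = |r|² = 0.07101, T = 0.9290.

T = 0.929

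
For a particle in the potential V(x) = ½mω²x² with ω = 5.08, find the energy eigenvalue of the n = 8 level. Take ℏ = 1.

E = 43.2

Using E_n = (n + ½)ℏω: E_8 = 8.5 × 5.08 = 43.18.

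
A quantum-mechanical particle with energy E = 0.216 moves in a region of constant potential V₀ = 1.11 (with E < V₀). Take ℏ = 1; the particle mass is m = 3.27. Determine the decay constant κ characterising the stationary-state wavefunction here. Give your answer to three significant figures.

κ = 2.42

Since E < V₀ the TISE in this region is ψ'' = κ²ψ with κ = √(2m(V₀ − E))/ℏ.
κ = √(2 × 3.27 × 0.894) = 2.418.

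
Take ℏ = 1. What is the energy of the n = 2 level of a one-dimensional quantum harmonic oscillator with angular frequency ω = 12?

E = 30.0

Using E_n = (n + ½)ℏω: E_2 = 2.5 × 12 = 30.00.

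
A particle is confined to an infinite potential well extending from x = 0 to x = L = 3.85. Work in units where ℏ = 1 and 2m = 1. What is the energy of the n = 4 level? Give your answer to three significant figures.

Requiring ψ(0) = ψ(L) = 0 quantises k = nπ/L, hence E_n = ℏ²k²/2m = n²π²ℏ²/(2mL²).
E_4 = 4² × π² / (2 × 0.5 × 3.85²) = 10.65.

E = 10.7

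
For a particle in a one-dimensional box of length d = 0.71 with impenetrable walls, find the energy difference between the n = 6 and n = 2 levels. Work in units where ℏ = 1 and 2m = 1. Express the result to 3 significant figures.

E_n = n²π²ℏ²/(2md²), so ΔE = (6² − 2²) π²ℏ²/(2md²).
ΔE = 32 × π² / (2 × 0.5 × 0.71²) = 626.5.

ΔE = 627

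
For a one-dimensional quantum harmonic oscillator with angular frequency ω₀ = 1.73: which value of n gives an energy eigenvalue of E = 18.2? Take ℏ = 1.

E_n = ℏω₀(n + ½) ⇒ n = E/(ℏω₀) − ½ = 18.2/1.73 − 0.5 = 10.020 → n = 10.

n = 10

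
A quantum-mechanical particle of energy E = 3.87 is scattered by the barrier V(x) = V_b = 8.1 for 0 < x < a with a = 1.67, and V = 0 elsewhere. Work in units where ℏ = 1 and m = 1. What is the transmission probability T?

T = 0.000241

E < V_b: inside the barrier ψ ∝ e^{±κx} with κ = √(2m(V_b − E))/ℏ = 2.909.
κa = 4.857, sinh(κa) = 64.34.
Matching ψ, ψ′ at both faces gives T = [1 + V_b² sinh²(κa) / (4E(V_b − E))]⁻¹ = 1/4149 = 0.000241.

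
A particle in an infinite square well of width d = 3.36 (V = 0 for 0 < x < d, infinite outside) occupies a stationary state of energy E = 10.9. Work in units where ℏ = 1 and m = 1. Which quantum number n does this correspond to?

n = 5

For an infinite well E_n = n²π²ℏ²/(2md²), so n = (d/πℏ)√(2mE).
n = (3.36/π) × √(2 × 1 × 10.9) = 4.994 → n = 5.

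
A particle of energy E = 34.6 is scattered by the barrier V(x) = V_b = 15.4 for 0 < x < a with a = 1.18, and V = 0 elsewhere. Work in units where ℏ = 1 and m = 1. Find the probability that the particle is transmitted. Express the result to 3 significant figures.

E > V_b: inside the barrier k₂ = √(2m(E − V_b))/ℏ = 6.197, k₂a = 7.312.
Matching at both interfaces gives T⁻¹ = 1 + V_b² sin²(k₂a) / [4E(E − V_b)] = 1.066, hence T = 0.939.

T = 0.939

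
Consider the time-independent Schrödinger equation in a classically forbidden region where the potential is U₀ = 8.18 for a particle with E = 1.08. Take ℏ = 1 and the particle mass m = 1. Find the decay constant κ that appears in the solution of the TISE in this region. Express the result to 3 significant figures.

Since E < U₀ the TISE in this region is ψ'' = κ²ψ with κ = √(2m(U₀ − E))/ℏ.
κ = √(2 × 1 × 7.1) = 3.768.

κ = 3.77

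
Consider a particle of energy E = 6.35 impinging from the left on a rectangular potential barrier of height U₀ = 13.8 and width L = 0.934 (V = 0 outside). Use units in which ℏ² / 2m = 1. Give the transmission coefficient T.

T = 0.0240

E < U₀: inside the barrier ψ ∝ e^{±κx} with κ = √(2m(U₀ − E))/ℏ = 2.729.
κL = 2.549, sinh(κL) = 6.360.
The exact tunnelling result is T⁻¹ = 1 + U₀² sinh²(κL) / [4E(U₀ − E)] = 41.71, so T = 0.0240.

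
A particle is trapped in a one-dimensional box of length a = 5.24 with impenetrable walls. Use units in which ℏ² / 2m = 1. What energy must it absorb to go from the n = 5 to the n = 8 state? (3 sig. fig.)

ΔE = 14.0

E_n = n²π²ℏ²/(2ma²), so ΔE = (8² − 5²) π²ℏ²/(2ma²).
ΔE = 39 × π² / (2 × 0.5 × 5.24²) = 14.02.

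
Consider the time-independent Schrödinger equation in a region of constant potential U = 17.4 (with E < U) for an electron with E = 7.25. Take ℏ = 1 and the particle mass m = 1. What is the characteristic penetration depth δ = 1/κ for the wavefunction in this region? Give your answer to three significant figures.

Since E < U the TISE in this region is ψ'' = κ²ψ with κ = √(2m(U − E))/ℏ.
κ = √(2 × 1 × 10.15) = 4.506. The penetration depth is δ = 1/κ = 0.222.

δ = 0.222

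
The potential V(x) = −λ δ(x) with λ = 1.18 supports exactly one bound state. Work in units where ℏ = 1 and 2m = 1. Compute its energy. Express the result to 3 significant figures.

The bound state is ψ(x) = √κ e^{−κ|x|}. The derivative jump ψ'(0⁺) − ψ'(0⁻) = −(2mλ/ℏ²)ψ(0) fixes κ = mλ/ℏ² = 0.5900.
Then E = −ℏ²κ²/(2m) = −mλ²/(2ℏ²) = -0.3481.

E = -0.348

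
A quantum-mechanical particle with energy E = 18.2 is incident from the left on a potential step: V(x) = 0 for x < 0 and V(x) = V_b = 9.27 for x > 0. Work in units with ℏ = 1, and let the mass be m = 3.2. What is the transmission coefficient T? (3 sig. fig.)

T = 0.969

On each side the TISE gives plane waves with k = √(2m(E − V))/ℏ: k₁ = √(2·3.2·18.2) = 10.79, k₂ = √(2·3.2·8.93) = 7.560.
Matching ψ and ψ′ at x = 0 gives r = (k₁ − k₂)/(k₁ + k₂), so R = r² = 0.03103 and T = 1 − R = 0.9690.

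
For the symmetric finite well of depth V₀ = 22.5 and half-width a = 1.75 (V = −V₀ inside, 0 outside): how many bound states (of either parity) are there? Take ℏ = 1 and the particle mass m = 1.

N = 8

Define the well-strength parameter z₀ = (a/ℏ)√(2mV₀) = 1.75 × √(2·1·22.5) = 11.74.
The even/odd transcendental equations gain one root per π/2 in z₀, giving N = 1 + ⌊2z₀/π⌋ = 1 + ⌊7.474⌋ = 8.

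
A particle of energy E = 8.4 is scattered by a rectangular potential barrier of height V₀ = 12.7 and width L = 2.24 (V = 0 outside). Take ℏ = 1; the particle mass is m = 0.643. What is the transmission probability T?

T = 0.0000953

E < V₀: inside the barrier ψ ∝ e^{±κx} with κ = √(2m(V₀ − E))/ℏ = 2.352.
κL = 5.267, sinh(κL) = 96.96.
Matching ψ, ψ′ at both faces gives T = [1 + V₀² sinh²(κL) / (4E(V₀ − E))]⁻¹ = 1/10500 = 0.0000953.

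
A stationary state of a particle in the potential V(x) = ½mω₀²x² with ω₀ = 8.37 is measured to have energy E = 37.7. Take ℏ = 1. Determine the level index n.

n = 4

E_n = ℏω₀(n + ½) ⇒ n = E/(ℏω₀) − ½ = 37.7/8.37 − 0.5 = 4.004 → n = 4.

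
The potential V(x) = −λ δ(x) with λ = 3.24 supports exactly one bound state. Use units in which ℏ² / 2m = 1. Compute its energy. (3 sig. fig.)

The bound state is ψ(x) = √κ e^{−κ|x|}. The derivative jump ψ'(0⁺) − ψ'(0⁻) = −(2mλ/ℏ²)ψ(0) fixes κ = mλ/ℏ² = 1.620.
Then E = −ℏ²κ²/(2m) = −mλ²/(2ℏ²) = -2.624.

E = -2.62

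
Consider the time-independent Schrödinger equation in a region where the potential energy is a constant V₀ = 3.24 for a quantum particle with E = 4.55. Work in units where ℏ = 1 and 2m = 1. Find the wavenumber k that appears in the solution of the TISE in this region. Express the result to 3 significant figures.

k = 1.14

With E > V₀ the solution is oscillatory, ψ ∝ e^{±ikx} with k = √(2m(E − V₀))/ℏ.
k = √(2 × 0.5 × 1.31) = 1.145.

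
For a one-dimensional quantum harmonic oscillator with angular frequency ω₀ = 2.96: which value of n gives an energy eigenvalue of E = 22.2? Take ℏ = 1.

n = 7

E_n = ℏω₀(n + ½) ⇒ n = E/(ℏω₀) − ½ = 22.2/2.96 − 0.5 = 7.000 → n = 7.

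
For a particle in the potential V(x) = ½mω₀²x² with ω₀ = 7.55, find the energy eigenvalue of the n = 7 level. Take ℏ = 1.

E = 56.6

Using E_n = (n + ½)ℏω₀: E_7 = 7.5 × 7.55 = 56.63.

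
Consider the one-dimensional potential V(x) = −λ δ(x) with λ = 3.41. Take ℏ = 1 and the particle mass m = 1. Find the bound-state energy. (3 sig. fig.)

E = -5.81

For x ≠ 0 the bound state is ψ ∝ e^{−κ|x|}; integrating the TISE across the delta gives the cusp condition 2κ = 2mλ/ℏ², so κ = 3.410.
Then E = −ℏ²κ²/(2m) = −mλ²/(2ℏ²) = -5.814.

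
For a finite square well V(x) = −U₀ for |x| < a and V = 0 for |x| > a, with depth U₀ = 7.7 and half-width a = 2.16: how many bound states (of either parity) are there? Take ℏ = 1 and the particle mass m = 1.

N = 6

The dimensionless depth is z₀ = a√(2mU₀)/ℏ = 2.16 × √(15.40) = 8.476.
A new bound state (alternating even/odd) appears each time z₀ passes a multiple of π/2, so N = ⌊2z₀/π⌋ + 1 = ⌊5.396⌋ + 1 = 6.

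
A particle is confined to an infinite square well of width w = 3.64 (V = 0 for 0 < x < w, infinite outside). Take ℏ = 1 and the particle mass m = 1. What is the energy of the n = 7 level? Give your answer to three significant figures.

E = 18.3

The infinite-well eigenfunctions ψ_n = √(2/w) sin(nπx/w) vanish at both walls, giving E_n = n²π²ℏ²/(2mw²).
E_7 = 7² × π² / (2 × 1 × 3.64²) = 18.25.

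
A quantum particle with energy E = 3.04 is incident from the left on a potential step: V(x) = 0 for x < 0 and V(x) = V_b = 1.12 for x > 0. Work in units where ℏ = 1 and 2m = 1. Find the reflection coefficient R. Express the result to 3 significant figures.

On each side the TISE gives plane waves with k = √(2m(E − V))/ℏ: k₁ = √(2·½·3.04) = 1.744, k₂ = √(2·½·1.92) = 1.386.
Matching ψ and ψ′ at x = 0 gives r = (k₁ − k₂)/(k₁ + k₂), so R = r² = 0.01308 and T = 1 − R = 0.9869.

R = 0.0131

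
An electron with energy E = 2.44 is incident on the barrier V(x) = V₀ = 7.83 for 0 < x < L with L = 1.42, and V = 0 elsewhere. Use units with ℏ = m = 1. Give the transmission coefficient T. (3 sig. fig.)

T = 0.000306

E < V₀: inside the barrier ψ ∝ e^{±κx} with κ = √(2m(V₀ − E))/ℏ = 3.283.
κL = 4.662, sinh(κL) = 52.93.
The exact tunnelling result is T⁻¹ = 1 + V₀² sinh²(κL) / [4E(V₀ − E)] = 3266, so T = 0.000306.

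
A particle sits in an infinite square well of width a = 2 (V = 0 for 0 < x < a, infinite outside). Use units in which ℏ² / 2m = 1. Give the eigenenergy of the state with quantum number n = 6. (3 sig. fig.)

The infinite-well eigenfunctions ψ_n = √(2/a) sin(nπx/a) vanish at both walls, giving E_n = n²π²ℏ²/(2ma²).
E_6 = 6² × π² / (2 × 0.5 × 2²) = 88.83.

E = 88.8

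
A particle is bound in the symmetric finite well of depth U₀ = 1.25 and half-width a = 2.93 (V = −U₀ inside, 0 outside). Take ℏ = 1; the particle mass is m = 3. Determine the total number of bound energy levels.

The dimensionless depth is z₀ = a√(2mU₀)/ℏ = 2.93 × √(7.500) = 8.024.
A new bound state (alternating even/odd) appears each time z₀ passes a multiple of π/2, so N = ⌊2z₀/π⌋ + 1 = ⌊5.108⌋ + 1 = 6.

N = 6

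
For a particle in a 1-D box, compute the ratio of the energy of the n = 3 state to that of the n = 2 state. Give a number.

E_n = n²π²ℏ²/(2mL²) so the ratio is n₂²/n₁² = 9/4 = 2.25.

2.25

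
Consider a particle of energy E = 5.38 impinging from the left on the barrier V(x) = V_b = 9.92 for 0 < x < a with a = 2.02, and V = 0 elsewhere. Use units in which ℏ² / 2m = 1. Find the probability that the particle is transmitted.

T = 0.000725

Since E < V_b the interior solution is evanescent with decay constant κ = √(2m(V_b − E))/ℏ = 2.131.
κa = 4.304, sinh(κa) = 36.99.
The exact tunnelling result is T⁻¹ = 1 + V_b² sinh²(κa) / [4E(V_b − E)] = 1379, so T = 0.000725.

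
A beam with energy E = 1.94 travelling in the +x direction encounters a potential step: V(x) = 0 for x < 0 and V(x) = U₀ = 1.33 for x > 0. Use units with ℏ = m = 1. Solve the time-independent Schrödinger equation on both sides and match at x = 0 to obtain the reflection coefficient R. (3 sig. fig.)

R = 0.0792

The wavenumbers are k₁ = √(2mE)/ℏ = 1.970 on the left and k₂ = √(2m(E − U₀))/ℏ = 1.105 on the right.
Continuity of ψ and ψ′ at the step yields the reflection amplitude r = (k₁ − k₂)/(k₁ + k₂) = 0.2814; thus R = |r|² = 0.07921, T = 0.9208.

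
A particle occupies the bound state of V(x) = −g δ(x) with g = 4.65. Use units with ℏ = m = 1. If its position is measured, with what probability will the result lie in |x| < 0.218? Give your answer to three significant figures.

P = 0.868

The normalised bound state is ψ = √κ e^{−κ|x|} with κ = mg/ℏ² = 4.650.
P(|x| < d) = ∫_{−d}^{d} κ e^{−2κ|x|} dx = 1 − e^{−2κd} = 1 − e^{−2.027} = 0.8683.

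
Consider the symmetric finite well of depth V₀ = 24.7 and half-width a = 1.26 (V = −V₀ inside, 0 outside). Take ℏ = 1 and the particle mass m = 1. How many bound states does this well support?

N = 6

The dimensionless depth is z₀ = a√(2mV₀)/ℏ = 1.26 × √(49.40) = 8.856.
The even/odd transcendental equations gain one root per π/2 in z₀, giving N = 1 + ⌊2z₀/π⌋ = 1 + ⌊5.638⌋ = 6.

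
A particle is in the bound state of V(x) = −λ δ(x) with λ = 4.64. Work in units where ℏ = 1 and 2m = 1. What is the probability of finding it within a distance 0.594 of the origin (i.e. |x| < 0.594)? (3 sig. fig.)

The normalised bound state is ψ = √κ e^{−κ|x|} with κ = mλ/ℏ² = 2.320.
P(|x| < d) = ∫_{−d}^{d} κ e^{−2κ|x|} dx = 1 − e^{−2κd} = 1 − e^{−2.756} = 0.9365.

P = 0.936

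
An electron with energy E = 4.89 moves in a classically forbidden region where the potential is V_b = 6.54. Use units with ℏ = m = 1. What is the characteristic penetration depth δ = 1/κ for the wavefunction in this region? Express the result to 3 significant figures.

δ = 0.550

Since E < V_b the TISE in this region is ψ'' = κ²ψ with κ = √(2m(V_b − E))/ℏ.
κ = √(2 × 1 × 1.65) = 1.817. The penetration depth is δ = 1/κ = 0.550.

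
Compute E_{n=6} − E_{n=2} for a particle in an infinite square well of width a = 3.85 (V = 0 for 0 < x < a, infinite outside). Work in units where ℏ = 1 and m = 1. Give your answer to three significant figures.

ΔE = 10.7

E_n = n²π²ℏ²/(2ma²), so ΔE = (6² − 2²) π²ℏ²/(2ma²).
ΔE = 32 × π² / (2 × 1 × 3.85²) = 10.65.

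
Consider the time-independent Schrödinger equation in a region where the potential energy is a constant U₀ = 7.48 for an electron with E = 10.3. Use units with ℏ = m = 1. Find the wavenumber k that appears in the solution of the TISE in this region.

With E > U₀ the solution is oscillatory, ψ ∝ e^{±ikx} with k = √(2m(E − U₀))/ℏ.
k = √(2 × 1 × 2.82) = 2.375.

k = 2.37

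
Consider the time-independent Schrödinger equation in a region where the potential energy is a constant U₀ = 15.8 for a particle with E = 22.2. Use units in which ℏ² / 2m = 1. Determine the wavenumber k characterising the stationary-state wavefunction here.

k = 2.53

With E > U₀ the solution is oscillatory, ψ ∝ e^{±ikx} with k = √(2m(E − U₀))/ℏ.
k = √(2 × 0.5 × 6.4) = 2.530.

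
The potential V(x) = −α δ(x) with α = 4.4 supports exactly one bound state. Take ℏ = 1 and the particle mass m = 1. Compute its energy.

The bound state is ψ(x) = √κ e^{−κ|x|}. The derivative jump ψ'(0⁺) − ψ'(0⁻) = −(2mα/ℏ²)ψ(0) fixes κ = mα/ℏ² = 4.400.
Then E = −ℏ²κ²/(2m) = −mα²/(2ℏ²) = -9.680.

E = -9.68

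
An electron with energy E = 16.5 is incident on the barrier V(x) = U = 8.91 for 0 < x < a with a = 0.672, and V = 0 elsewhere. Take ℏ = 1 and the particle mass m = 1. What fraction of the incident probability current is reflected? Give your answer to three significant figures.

E > U: inside the barrier k₂ = √(2m(E − U))/ℏ = 3.896, k₂a = 2.618.
T = [1 + U² sin²(k₂a) / (4E(E − U))]⁻¹ = 1/1.040 = 0.962.
R = 1 − T = 0.0381.

R = 0.0381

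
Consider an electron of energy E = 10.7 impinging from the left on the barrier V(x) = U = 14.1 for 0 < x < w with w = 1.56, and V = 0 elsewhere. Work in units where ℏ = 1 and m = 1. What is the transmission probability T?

T = 0.000857

Since E < U the interior solution is evanescent with decay constant κ = √(2m(U − E))/ℏ = 2.608.
κw = 4.068, sinh(κw) = 29.21.
The exact tunnelling result is T⁻¹ = 1 + U² sinh²(κw) / [4E(U − E)] = 1167, so T = 0.000857.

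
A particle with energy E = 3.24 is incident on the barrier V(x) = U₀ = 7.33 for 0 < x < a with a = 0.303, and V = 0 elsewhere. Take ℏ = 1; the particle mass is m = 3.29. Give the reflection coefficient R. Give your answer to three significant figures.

Since E < U₀ the interior solution is evanescent with decay constant κ = √(2m(U₀ − E))/ℏ = 5.188.
κa = 1.572, sinh(κa) = 2.304.
Matching ψ, ψ′ at both faces gives T = [1 + U₀² sinh²(κa) / (4E(U₀ − E))]⁻¹ = 1/6.381 = 0.157.
R = 1 − T = 0.843.

R = 0.843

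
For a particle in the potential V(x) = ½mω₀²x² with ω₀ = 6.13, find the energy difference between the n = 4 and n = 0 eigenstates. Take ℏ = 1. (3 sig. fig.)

E_n = ℏω₀(n + ½), so ΔE = (4 − 0) ℏω₀ = 4 × 6.13 = 24.52.

ΔE = 24.5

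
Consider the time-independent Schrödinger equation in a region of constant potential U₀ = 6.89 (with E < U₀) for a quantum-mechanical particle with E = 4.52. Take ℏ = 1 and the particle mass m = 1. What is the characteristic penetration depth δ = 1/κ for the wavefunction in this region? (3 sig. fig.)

Since E < U₀ the TISE in this region is ψ'' = κ²ψ with κ = √(2m(U₀ − E))/ℏ.
κ = √(2 × 1 × 2.37) = 2.177. The penetration depth is δ = 1/κ = 0.459.

δ = 0.459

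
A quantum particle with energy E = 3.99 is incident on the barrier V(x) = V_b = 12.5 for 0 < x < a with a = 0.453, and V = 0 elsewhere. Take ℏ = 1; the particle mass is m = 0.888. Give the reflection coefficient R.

R = 0.902

E < V_b: inside the barrier ψ ∝ e^{±κx} with κ = √(2m(V_b − E))/ℏ = 3.888.
κa = 1.761, sinh(κa) = 2.823.
The exact tunnelling result is T⁻¹ = 1 + V_b² sinh²(κa) / [4E(V_b − E)] = 10.17, so T = 0.0983.
R = 1 − T = 0.902.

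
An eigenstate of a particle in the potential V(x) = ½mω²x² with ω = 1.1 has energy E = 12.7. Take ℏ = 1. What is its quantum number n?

Invert E_n = (n + ½)ℏω: n = E/ℏω − ½ = 11.045, so n = 11.

n = 11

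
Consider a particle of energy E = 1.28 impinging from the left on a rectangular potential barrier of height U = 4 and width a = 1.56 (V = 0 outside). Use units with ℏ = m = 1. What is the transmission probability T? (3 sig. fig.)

T = 0.00240

Since E < U the interior solution is evanescent with decay constant κ = √(2m(U − E))/ℏ = 2.332.
κa = 3.639, sinh(κa) = 19.00.
The exact tunnelling result is T⁻¹ = 1 + U² sinh²(κa) / [4E(U − E)] = 415.9, so T = 0.00240.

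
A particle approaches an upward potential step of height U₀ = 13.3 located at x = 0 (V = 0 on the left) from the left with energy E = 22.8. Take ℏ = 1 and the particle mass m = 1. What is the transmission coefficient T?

T = 0.954

The wavenumbers are k₁ = √(2mE)/ℏ = 6.753 on the left and k₂ = √(2m(E − U₀))/ℏ = 4.359 on the right.
Continuity of ψ and ψ′ at the step yields the reflection amplitude r = (k₁ − k₂)/(k₁ + k₂) = 0.2154; thus R = |r|² = 0.04641, T = 0.9536.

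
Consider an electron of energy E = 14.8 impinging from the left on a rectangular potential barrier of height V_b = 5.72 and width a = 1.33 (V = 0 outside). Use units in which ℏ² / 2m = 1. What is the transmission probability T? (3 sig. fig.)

T = 0.966

Above the barrier the interior wavenumber is k₂ = √(2m(E − V_b))/ℏ = 3.013, giving phase k₂a = 4.008.
Matching at both interfaces gives T⁻¹ = 1 + V_b² sin²(k₂a) / [4E(E − V_b)] = 1.035, hence T = 0.966.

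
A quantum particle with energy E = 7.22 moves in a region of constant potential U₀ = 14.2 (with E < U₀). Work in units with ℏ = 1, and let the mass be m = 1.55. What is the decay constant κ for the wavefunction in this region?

κ = 4.65

Since E < U₀ the TISE in this region is ψ'' = κ²ψ with κ = √(2m(U₀ − E))/ℏ.
κ = √(2 × 1.55 × 6.98) = 4.652.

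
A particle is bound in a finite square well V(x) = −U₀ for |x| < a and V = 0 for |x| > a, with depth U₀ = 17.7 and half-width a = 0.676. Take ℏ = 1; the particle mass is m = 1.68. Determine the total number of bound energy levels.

N = 4

Define the well-strength parameter z₀ = (a/ℏ)√(2mU₀) = 0.676 × √(2·1.68·17.7) = 5.213.
A new bound state (alternating even/odd) appears each time z₀ passes a multiple of π/2, so N = ⌊2z₀/π⌋ + 1 = ⌊3.319⌋ + 1 = 4.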